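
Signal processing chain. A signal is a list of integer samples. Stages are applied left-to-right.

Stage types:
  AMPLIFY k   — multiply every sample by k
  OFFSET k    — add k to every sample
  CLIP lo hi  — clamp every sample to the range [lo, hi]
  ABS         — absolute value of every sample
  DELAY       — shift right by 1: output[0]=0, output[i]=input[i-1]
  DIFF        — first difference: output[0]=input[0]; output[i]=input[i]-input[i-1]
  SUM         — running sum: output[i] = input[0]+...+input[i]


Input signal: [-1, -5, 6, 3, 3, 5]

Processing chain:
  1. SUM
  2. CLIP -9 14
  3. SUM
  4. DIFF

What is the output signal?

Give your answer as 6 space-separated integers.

Answer: -1 -6 0 3 6 11

Derivation:
Input: [-1, -5, 6, 3, 3, 5]
Stage 1 (SUM): sum[0..0]=-1, sum[0..1]=-6, sum[0..2]=0, sum[0..3]=3, sum[0..4]=6, sum[0..5]=11 -> [-1, -6, 0, 3, 6, 11]
Stage 2 (CLIP -9 14): clip(-1,-9,14)=-1, clip(-6,-9,14)=-6, clip(0,-9,14)=0, clip(3,-9,14)=3, clip(6,-9,14)=6, clip(11,-9,14)=11 -> [-1, -6, 0, 3, 6, 11]
Stage 3 (SUM): sum[0..0]=-1, sum[0..1]=-7, sum[0..2]=-7, sum[0..3]=-4, sum[0..4]=2, sum[0..5]=13 -> [-1, -7, -7, -4, 2, 13]
Stage 4 (DIFF): s[0]=-1, -7--1=-6, -7--7=0, -4--7=3, 2--4=6, 13-2=11 -> [-1, -6, 0, 3, 6, 11]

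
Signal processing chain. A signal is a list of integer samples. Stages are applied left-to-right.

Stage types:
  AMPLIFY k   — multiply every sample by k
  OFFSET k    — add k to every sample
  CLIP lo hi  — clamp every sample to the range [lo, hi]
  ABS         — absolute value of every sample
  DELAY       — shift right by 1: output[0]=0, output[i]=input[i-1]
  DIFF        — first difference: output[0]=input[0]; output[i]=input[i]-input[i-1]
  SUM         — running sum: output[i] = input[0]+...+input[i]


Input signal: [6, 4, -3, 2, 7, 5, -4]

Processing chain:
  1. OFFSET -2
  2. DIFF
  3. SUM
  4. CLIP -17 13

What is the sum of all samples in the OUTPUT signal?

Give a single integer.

Input: [6, 4, -3, 2, 7, 5, -4]
Stage 1 (OFFSET -2): 6+-2=4, 4+-2=2, -3+-2=-5, 2+-2=0, 7+-2=5, 5+-2=3, -4+-2=-6 -> [4, 2, -5, 0, 5, 3, -6]
Stage 2 (DIFF): s[0]=4, 2-4=-2, -5-2=-7, 0--5=5, 5-0=5, 3-5=-2, -6-3=-9 -> [4, -2, -7, 5, 5, -2, -9]
Stage 3 (SUM): sum[0..0]=4, sum[0..1]=2, sum[0..2]=-5, sum[0..3]=0, sum[0..4]=5, sum[0..5]=3, sum[0..6]=-6 -> [4, 2, -5, 0, 5, 3, -6]
Stage 4 (CLIP -17 13): clip(4,-17,13)=4, clip(2,-17,13)=2, clip(-5,-17,13)=-5, clip(0,-17,13)=0, clip(5,-17,13)=5, clip(3,-17,13)=3, clip(-6,-17,13)=-6 -> [4, 2, -5, 0, 5, 3, -6]
Output sum: 3

Answer: 3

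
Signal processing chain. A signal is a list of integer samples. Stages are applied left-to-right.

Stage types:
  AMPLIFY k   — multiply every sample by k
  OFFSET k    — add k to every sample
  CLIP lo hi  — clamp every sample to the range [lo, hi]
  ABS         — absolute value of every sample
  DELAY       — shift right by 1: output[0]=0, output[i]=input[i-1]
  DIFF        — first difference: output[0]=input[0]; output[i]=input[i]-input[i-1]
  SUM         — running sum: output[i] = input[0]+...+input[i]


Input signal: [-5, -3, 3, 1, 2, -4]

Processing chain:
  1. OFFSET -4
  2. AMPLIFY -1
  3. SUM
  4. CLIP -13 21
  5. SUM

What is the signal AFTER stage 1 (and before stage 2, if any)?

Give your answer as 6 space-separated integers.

Answer: -9 -7 -1 -3 -2 -8

Derivation:
Input: [-5, -3, 3, 1, 2, -4]
Stage 1 (OFFSET -4): -5+-4=-9, -3+-4=-7, 3+-4=-1, 1+-4=-3, 2+-4=-2, -4+-4=-8 -> [-9, -7, -1, -3, -2, -8]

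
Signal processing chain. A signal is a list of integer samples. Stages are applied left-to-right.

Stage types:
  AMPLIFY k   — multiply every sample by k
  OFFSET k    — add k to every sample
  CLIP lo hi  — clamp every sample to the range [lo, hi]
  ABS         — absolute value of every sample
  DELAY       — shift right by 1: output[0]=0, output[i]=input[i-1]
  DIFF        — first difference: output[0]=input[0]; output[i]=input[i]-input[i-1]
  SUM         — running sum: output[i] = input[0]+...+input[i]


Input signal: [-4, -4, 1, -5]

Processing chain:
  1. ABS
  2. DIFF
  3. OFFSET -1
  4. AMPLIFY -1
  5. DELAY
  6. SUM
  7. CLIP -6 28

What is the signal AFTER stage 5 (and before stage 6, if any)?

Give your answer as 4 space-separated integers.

Input: [-4, -4, 1, -5]
Stage 1 (ABS): |-4|=4, |-4|=4, |1|=1, |-5|=5 -> [4, 4, 1, 5]
Stage 2 (DIFF): s[0]=4, 4-4=0, 1-4=-3, 5-1=4 -> [4, 0, -3, 4]
Stage 3 (OFFSET -1): 4+-1=3, 0+-1=-1, -3+-1=-4, 4+-1=3 -> [3, -1, -4, 3]
Stage 4 (AMPLIFY -1): 3*-1=-3, -1*-1=1, -4*-1=4, 3*-1=-3 -> [-3, 1, 4, -3]
Stage 5 (DELAY): [0, -3, 1, 4] = [0, -3, 1, 4] -> [0, -3, 1, 4]

Answer: 0 -3 1 4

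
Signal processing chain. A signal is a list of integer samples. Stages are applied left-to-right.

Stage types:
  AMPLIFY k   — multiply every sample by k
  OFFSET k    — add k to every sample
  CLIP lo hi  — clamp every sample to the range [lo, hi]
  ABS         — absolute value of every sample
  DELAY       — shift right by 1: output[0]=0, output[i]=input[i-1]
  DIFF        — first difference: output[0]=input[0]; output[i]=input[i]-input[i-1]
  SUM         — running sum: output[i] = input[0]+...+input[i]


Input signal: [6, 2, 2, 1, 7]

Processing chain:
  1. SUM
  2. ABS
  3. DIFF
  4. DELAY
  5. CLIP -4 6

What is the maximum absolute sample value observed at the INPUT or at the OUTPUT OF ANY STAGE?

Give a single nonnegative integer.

Input: [6, 2, 2, 1, 7] (max |s|=7)
Stage 1 (SUM): sum[0..0]=6, sum[0..1]=8, sum[0..2]=10, sum[0..3]=11, sum[0..4]=18 -> [6, 8, 10, 11, 18] (max |s|=18)
Stage 2 (ABS): |6|=6, |8|=8, |10|=10, |11|=11, |18|=18 -> [6, 8, 10, 11, 18] (max |s|=18)
Stage 3 (DIFF): s[0]=6, 8-6=2, 10-8=2, 11-10=1, 18-11=7 -> [6, 2, 2, 1, 7] (max |s|=7)
Stage 4 (DELAY): [0, 6, 2, 2, 1] = [0, 6, 2, 2, 1] -> [0, 6, 2, 2, 1] (max |s|=6)
Stage 5 (CLIP -4 6): clip(0,-4,6)=0, clip(6,-4,6)=6, clip(2,-4,6)=2, clip(2,-4,6)=2, clip(1,-4,6)=1 -> [0, 6, 2, 2, 1] (max |s|=6)
Overall max amplitude: 18

Answer: 18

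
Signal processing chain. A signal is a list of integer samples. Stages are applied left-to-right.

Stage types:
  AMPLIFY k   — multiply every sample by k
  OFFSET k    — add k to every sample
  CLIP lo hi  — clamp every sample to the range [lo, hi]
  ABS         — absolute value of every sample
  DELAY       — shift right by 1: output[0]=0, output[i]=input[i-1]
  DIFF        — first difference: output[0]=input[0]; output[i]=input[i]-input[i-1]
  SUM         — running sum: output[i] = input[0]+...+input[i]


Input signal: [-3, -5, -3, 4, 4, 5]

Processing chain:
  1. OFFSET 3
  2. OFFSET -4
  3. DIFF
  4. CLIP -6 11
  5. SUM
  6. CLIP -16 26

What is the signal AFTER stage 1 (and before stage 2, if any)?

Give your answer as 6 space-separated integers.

Input: [-3, -5, -3, 4, 4, 5]
Stage 1 (OFFSET 3): -3+3=0, -5+3=-2, -3+3=0, 4+3=7, 4+3=7, 5+3=8 -> [0, -2, 0, 7, 7, 8]

Answer: 0 -2 0 7 7 8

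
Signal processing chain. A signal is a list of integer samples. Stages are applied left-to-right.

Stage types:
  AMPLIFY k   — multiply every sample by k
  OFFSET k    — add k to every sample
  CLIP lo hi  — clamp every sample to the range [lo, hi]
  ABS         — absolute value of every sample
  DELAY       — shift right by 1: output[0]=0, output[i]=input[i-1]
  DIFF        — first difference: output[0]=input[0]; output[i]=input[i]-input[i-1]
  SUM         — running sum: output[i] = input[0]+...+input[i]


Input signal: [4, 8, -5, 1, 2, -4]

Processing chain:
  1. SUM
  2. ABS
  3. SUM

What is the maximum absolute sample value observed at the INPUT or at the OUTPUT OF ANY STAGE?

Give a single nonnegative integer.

Input: [4, 8, -5, 1, 2, -4] (max |s|=8)
Stage 1 (SUM): sum[0..0]=4, sum[0..1]=12, sum[0..2]=7, sum[0..3]=8, sum[0..4]=10, sum[0..5]=6 -> [4, 12, 7, 8, 10, 6] (max |s|=12)
Stage 2 (ABS): |4|=4, |12|=12, |7|=7, |8|=8, |10|=10, |6|=6 -> [4, 12, 7, 8, 10, 6] (max |s|=12)
Stage 3 (SUM): sum[0..0]=4, sum[0..1]=16, sum[0..2]=23, sum[0..3]=31, sum[0..4]=41, sum[0..5]=47 -> [4, 16, 23, 31, 41, 47] (max |s|=47)
Overall max amplitude: 47

Answer: 47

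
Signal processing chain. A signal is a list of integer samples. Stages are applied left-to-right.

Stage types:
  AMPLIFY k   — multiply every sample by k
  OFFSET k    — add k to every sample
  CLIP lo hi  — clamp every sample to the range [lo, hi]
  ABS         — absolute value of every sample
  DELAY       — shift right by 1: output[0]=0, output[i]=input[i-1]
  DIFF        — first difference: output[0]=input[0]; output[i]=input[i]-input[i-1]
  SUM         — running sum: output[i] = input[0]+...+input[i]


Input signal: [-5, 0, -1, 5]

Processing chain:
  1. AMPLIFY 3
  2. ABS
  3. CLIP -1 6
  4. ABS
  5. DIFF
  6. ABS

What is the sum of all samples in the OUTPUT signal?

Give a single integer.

Input: [-5, 0, -1, 5]
Stage 1 (AMPLIFY 3): -5*3=-15, 0*3=0, -1*3=-3, 5*3=15 -> [-15, 0, -3, 15]
Stage 2 (ABS): |-15|=15, |0|=0, |-3|=3, |15|=15 -> [15, 0, 3, 15]
Stage 3 (CLIP -1 6): clip(15,-1,6)=6, clip(0,-1,6)=0, clip(3,-1,6)=3, clip(15,-1,6)=6 -> [6, 0, 3, 6]
Stage 4 (ABS): |6|=6, |0|=0, |3|=3, |6|=6 -> [6, 0, 3, 6]
Stage 5 (DIFF): s[0]=6, 0-6=-6, 3-0=3, 6-3=3 -> [6, -6, 3, 3]
Stage 6 (ABS): |6|=6, |-6|=6, |3|=3, |3|=3 -> [6, 6, 3, 3]
Output sum: 18

Answer: 18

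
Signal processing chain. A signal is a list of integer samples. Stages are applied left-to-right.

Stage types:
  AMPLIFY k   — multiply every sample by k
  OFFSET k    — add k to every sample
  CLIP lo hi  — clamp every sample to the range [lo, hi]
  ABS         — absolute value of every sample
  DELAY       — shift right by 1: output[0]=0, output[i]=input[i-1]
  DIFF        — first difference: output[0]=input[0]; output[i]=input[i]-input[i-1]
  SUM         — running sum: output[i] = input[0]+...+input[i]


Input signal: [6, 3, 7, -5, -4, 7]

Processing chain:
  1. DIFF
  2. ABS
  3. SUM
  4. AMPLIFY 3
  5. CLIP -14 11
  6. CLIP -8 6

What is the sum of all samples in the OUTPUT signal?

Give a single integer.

Input: [6, 3, 7, -5, -4, 7]
Stage 1 (DIFF): s[0]=6, 3-6=-3, 7-3=4, -5-7=-12, -4--5=1, 7--4=11 -> [6, -3, 4, -12, 1, 11]
Stage 2 (ABS): |6|=6, |-3|=3, |4|=4, |-12|=12, |1|=1, |11|=11 -> [6, 3, 4, 12, 1, 11]
Stage 3 (SUM): sum[0..0]=6, sum[0..1]=9, sum[0..2]=13, sum[0..3]=25, sum[0..4]=26, sum[0..5]=37 -> [6, 9, 13, 25, 26, 37]
Stage 4 (AMPLIFY 3): 6*3=18, 9*3=27, 13*3=39, 25*3=75, 26*3=78, 37*3=111 -> [18, 27, 39, 75, 78, 111]
Stage 5 (CLIP -14 11): clip(18,-14,11)=11, clip(27,-14,11)=11, clip(39,-14,11)=11, clip(75,-14,11)=11, clip(78,-14,11)=11, clip(111,-14,11)=11 -> [11, 11, 11, 11, 11, 11]
Stage 6 (CLIP -8 6): clip(11,-8,6)=6, clip(11,-8,6)=6, clip(11,-8,6)=6, clip(11,-8,6)=6, clip(11,-8,6)=6, clip(11,-8,6)=6 -> [6, 6, 6, 6, 6, 6]
Output sum: 36

Answer: 36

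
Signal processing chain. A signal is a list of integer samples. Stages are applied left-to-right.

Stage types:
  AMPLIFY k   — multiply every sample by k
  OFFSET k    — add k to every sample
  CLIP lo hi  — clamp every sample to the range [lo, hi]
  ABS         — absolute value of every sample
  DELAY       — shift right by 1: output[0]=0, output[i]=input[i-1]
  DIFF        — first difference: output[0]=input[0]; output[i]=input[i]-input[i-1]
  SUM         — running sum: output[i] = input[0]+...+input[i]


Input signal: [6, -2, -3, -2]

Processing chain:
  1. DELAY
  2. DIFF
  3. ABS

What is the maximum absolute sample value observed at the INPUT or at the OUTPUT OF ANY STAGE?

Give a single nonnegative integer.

Input: [6, -2, -3, -2] (max |s|=6)
Stage 1 (DELAY): [0, 6, -2, -3] = [0, 6, -2, -3] -> [0, 6, -2, -3] (max |s|=6)
Stage 2 (DIFF): s[0]=0, 6-0=6, -2-6=-8, -3--2=-1 -> [0, 6, -8, -1] (max |s|=8)
Stage 3 (ABS): |0|=0, |6|=6, |-8|=8, |-1|=1 -> [0, 6, 8, 1] (max |s|=8)
Overall max amplitude: 8

Answer: 8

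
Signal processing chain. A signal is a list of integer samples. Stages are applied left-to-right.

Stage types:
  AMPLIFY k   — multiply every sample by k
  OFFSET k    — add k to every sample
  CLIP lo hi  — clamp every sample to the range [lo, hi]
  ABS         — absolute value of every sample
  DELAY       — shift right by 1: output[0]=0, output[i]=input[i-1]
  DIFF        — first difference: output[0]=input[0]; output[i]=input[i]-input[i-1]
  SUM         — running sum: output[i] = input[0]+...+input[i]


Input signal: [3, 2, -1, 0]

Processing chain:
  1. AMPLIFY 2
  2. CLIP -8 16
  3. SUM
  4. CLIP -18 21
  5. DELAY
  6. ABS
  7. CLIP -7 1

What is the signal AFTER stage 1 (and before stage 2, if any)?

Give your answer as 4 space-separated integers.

Answer: 6 4 -2 0

Derivation:
Input: [3, 2, -1, 0]
Stage 1 (AMPLIFY 2): 3*2=6, 2*2=4, -1*2=-2, 0*2=0 -> [6, 4, -2, 0]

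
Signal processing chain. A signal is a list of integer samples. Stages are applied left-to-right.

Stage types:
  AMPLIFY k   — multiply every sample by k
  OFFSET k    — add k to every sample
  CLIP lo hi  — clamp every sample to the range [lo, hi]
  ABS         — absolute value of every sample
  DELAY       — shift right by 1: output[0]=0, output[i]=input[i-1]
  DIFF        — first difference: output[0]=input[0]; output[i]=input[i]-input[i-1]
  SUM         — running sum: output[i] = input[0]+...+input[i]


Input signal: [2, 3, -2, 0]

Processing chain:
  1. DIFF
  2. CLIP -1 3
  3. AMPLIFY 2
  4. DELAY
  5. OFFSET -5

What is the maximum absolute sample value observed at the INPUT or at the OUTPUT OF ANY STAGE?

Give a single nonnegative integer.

Input: [2, 3, -2, 0] (max |s|=3)
Stage 1 (DIFF): s[0]=2, 3-2=1, -2-3=-5, 0--2=2 -> [2, 1, -5, 2] (max |s|=5)
Stage 2 (CLIP -1 3): clip(2,-1,3)=2, clip(1,-1,3)=1, clip(-5,-1,3)=-1, clip(2,-1,3)=2 -> [2, 1, -1, 2] (max |s|=2)
Stage 3 (AMPLIFY 2): 2*2=4, 1*2=2, -1*2=-2, 2*2=4 -> [4, 2, -2, 4] (max |s|=4)
Stage 4 (DELAY): [0, 4, 2, -2] = [0, 4, 2, -2] -> [0, 4, 2, -2] (max |s|=4)
Stage 5 (OFFSET -5): 0+-5=-5, 4+-5=-1, 2+-5=-3, -2+-5=-7 -> [-5, -1, -3, -7] (max |s|=7)
Overall max amplitude: 7

Answer: 7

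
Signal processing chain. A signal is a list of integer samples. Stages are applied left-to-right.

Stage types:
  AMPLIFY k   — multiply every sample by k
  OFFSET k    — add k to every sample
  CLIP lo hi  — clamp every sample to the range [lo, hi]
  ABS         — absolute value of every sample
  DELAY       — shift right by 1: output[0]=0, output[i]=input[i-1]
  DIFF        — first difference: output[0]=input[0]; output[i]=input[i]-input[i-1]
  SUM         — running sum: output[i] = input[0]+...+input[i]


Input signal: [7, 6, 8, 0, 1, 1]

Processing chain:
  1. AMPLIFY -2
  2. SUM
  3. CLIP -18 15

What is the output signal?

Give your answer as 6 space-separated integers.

Input: [7, 6, 8, 0, 1, 1]
Stage 1 (AMPLIFY -2): 7*-2=-14, 6*-2=-12, 8*-2=-16, 0*-2=0, 1*-2=-2, 1*-2=-2 -> [-14, -12, -16, 0, -2, -2]
Stage 2 (SUM): sum[0..0]=-14, sum[0..1]=-26, sum[0..2]=-42, sum[0..3]=-42, sum[0..4]=-44, sum[0..5]=-46 -> [-14, -26, -42, -42, -44, -46]
Stage 3 (CLIP -18 15): clip(-14,-18,15)=-14, clip(-26,-18,15)=-18, clip(-42,-18,15)=-18, clip(-42,-18,15)=-18, clip(-44,-18,15)=-18, clip(-46,-18,15)=-18 -> [-14, -18, -18, -18, -18, -18]

Answer: -14 -18 -18 -18 -18 -18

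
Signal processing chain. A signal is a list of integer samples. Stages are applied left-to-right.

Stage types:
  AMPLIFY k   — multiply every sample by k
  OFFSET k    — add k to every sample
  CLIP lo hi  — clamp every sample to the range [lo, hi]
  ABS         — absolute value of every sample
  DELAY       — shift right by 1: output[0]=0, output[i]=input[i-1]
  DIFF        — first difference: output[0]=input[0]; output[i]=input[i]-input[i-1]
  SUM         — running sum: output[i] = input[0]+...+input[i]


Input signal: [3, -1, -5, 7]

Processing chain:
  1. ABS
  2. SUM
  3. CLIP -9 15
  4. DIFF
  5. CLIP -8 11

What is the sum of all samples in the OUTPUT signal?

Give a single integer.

Input: [3, -1, -5, 7]
Stage 1 (ABS): |3|=3, |-1|=1, |-5|=5, |7|=7 -> [3, 1, 5, 7]
Stage 2 (SUM): sum[0..0]=3, sum[0..1]=4, sum[0..2]=9, sum[0..3]=16 -> [3, 4, 9, 16]
Stage 3 (CLIP -9 15): clip(3,-9,15)=3, clip(4,-9,15)=4, clip(9,-9,15)=9, clip(16,-9,15)=15 -> [3, 4, 9, 15]
Stage 4 (DIFF): s[0]=3, 4-3=1, 9-4=5, 15-9=6 -> [3, 1, 5, 6]
Stage 5 (CLIP -8 11): clip(3,-8,11)=3, clip(1,-8,11)=1, clip(5,-8,11)=5, clip(6,-8,11)=6 -> [3, 1, 5, 6]
Output sum: 15

Answer: 15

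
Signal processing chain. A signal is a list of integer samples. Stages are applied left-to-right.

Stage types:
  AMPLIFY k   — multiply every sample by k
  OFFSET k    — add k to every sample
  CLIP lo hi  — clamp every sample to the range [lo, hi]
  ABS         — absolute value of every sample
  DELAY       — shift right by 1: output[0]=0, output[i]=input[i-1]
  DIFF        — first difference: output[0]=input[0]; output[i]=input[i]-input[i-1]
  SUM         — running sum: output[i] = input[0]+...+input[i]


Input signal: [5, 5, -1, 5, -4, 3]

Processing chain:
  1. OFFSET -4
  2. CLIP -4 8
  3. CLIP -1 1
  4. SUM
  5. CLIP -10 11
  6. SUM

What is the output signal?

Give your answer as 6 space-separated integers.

Answer: 1 3 4 6 7 7

Derivation:
Input: [5, 5, -1, 5, -4, 3]
Stage 1 (OFFSET -4): 5+-4=1, 5+-4=1, -1+-4=-5, 5+-4=1, -4+-4=-8, 3+-4=-1 -> [1, 1, -5, 1, -8, -1]
Stage 2 (CLIP -4 8): clip(1,-4,8)=1, clip(1,-4,8)=1, clip(-5,-4,8)=-4, clip(1,-4,8)=1, clip(-8,-4,8)=-4, clip(-1,-4,8)=-1 -> [1, 1, -4, 1, -4, -1]
Stage 3 (CLIP -1 1): clip(1,-1,1)=1, clip(1,-1,1)=1, clip(-4,-1,1)=-1, clip(1,-1,1)=1, clip(-4,-1,1)=-1, clip(-1,-1,1)=-1 -> [1, 1, -1, 1, -1, -1]
Stage 4 (SUM): sum[0..0]=1, sum[0..1]=2, sum[0..2]=1, sum[0..3]=2, sum[0..4]=1, sum[0..5]=0 -> [1, 2, 1, 2, 1, 0]
Stage 5 (CLIP -10 11): clip(1,-10,11)=1, clip(2,-10,11)=2, clip(1,-10,11)=1, clip(2,-10,11)=2, clip(1,-10,11)=1, clip(0,-10,11)=0 -> [1, 2, 1, 2, 1, 0]
Stage 6 (SUM): sum[0..0]=1, sum[0..1]=3, sum[0..2]=4, sum[0..3]=6, sum[0..4]=7, sum[0..5]=7 -> [1, 3, 4, 6, 7, 7]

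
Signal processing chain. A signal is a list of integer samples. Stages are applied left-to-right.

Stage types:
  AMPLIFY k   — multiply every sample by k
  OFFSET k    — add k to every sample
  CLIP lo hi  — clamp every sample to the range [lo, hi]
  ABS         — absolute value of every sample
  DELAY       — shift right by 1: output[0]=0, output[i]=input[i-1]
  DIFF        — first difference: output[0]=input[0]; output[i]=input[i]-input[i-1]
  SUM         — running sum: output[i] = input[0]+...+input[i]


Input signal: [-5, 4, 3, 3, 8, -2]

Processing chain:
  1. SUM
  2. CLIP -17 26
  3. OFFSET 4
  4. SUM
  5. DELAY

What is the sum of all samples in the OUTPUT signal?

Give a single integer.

Answer: 60

Derivation:
Input: [-5, 4, 3, 3, 8, -2]
Stage 1 (SUM): sum[0..0]=-5, sum[0..1]=-1, sum[0..2]=2, sum[0..3]=5, sum[0..4]=13, sum[0..5]=11 -> [-5, -1, 2, 5, 13, 11]
Stage 2 (CLIP -17 26): clip(-5,-17,26)=-5, clip(-1,-17,26)=-1, clip(2,-17,26)=2, clip(5,-17,26)=5, clip(13,-17,26)=13, clip(11,-17,26)=11 -> [-5, -1, 2, 5, 13, 11]
Stage 3 (OFFSET 4): -5+4=-1, -1+4=3, 2+4=6, 5+4=9, 13+4=17, 11+4=15 -> [-1, 3, 6, 9, 17, 15]
Stage 4 (SUM): sum[0..0]=-1, sum[0..1]=2, sum[0..2]=8, sum[0..3]=17, sum[0..4]=34, sum[0..5]=49 -> [-1, 2, 8, 17, 34, 49]
Stage 5 (DELAY): [0, -1, 2, 8, 17, 34] = [0, -1, 2, 8, 17, 34] -> [0, -1, 2, 8, 17, 34]
Output sum: 60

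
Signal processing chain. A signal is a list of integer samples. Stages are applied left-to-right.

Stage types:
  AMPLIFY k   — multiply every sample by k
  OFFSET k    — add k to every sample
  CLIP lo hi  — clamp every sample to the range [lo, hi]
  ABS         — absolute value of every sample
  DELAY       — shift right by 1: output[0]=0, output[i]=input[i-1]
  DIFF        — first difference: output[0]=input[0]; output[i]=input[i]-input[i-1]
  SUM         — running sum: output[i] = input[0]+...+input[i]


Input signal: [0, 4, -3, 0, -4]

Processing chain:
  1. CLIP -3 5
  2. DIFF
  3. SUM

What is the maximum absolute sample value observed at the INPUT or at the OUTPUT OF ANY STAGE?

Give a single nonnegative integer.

Input: [0, 4, -3, 0, -4] (max |s|=4)
Stage 1 (CLIP -3 5): clip(0,-3,5)=0, clip(4,-3,5)=4, clip(-3,-3,5)=-3, clip(0,-3,5)=0, clip(-4,-3,5)=-3 -> [0, 4, -3, 0, -3] (max |s|=4)
Stage 2 (DIFF): s[0]=0, 4-0=4, -3-4=-7, 0--3=3, -3-0=-3 -> [0, 4, -7, 3, -3] (max |s|=7)
Stage 3 (SUM): sum[0..0]=0, sum[0..1]=4, sum[0..2]=-3, sum[0..3]=0, sum[0..4]=-3 -> [0, 4, -3, 0, -3] (max |s|=4)
Overall max amplitude: 7

Answer: 7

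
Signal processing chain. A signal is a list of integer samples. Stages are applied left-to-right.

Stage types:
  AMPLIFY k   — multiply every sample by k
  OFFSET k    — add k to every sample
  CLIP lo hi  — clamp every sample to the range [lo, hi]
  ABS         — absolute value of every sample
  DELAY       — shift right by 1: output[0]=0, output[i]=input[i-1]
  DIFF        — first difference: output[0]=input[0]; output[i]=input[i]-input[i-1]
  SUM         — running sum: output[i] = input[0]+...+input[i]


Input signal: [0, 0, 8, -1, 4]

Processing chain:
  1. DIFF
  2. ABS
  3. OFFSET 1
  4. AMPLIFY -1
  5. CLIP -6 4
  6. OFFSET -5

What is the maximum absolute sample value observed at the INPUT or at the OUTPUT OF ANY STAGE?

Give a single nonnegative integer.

Answer: 11

Derivation:
Input: [0, 0, 8, -1, 4] (max |s|=8)
Stage 1 (DIFF): s[0]=0, 0-0=0, 8-0=8, -1-8=-9, 4--1=5 -> [0, 0, 8, -9, 5] (max |s|=9)
Stage 2 (ABS): |0|=0, |0|=0, |8|=8, |-9|=9, |5|=5 -> [0, 0, 8, 9, 5] (max |s|=9)
Stage 3 (OFFSET 1): 0+1=1, 0+1=1, 8+1=9, 9+1=10, 5+1=6 -> [1, 1, 9, 10, 6] (max |s|=10)
Stage 4 (AMPLIFY -1): 1*-1=-1, 1*-1=-1, 9*-1=-9, 10*-1=-10, 6*-1=-6 -> [-1, -1, -9, -10, -6] (max |s|=10)
Stage 5 (CLIP -6 4): clip(-1,-6,4)=-1, clip(-1,-6,4)=-1, clip(-9,-6,4)=-6, clip(-10,-6,4)=-6, clip(-6,-6,4)=-6 -> [-1, -1, -6, -6, -6] (max |s|=6)
Stage 6 (OFFSET -5): -1+-5=-6, -1+-5=-6, -6+-5=-11, -6+-5=-11, -6+-5=-11 -> [-6, -6, -11, -11, -11] (max |s|=11)
Overall max amplitude: 11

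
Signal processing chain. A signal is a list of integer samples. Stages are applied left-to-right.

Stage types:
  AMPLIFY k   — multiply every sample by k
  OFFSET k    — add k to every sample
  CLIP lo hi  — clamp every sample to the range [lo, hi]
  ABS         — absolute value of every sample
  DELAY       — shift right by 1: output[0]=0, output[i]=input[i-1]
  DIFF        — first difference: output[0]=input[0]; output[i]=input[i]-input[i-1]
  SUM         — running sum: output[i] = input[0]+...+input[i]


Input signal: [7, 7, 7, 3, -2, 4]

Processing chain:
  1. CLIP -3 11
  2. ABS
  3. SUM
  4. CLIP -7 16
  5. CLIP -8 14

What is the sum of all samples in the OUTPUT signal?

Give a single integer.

Input: [7, 7, 7, 3, -2, 4]
Stage 1 (CLIP -3 11): clip(7,-3,11)=7, clip(7,-3,11)=7, clip(7,-3,11)=7, clip(3,-3,11)=3, clip(-2,-3,11)=-2, clip(4,-3,11)=4 -> [7, 7, 7, 3, -2, 4]
Stage 2 (ABS): |7|=7, |7|=7, |7|=7, |3|=3, |-2|=2, |4|=4 -> [7, 7, 7, 3, 2, 4]
Stage 3 (SUM): sum[0..0]=7, sum[0..1]=14, sum[0..2]=21, sum[0..3]=24, sum[0..4]=26, sum[0..5]=30 -> [7, 14, 21, 24, 26, 30]
Stage 4 (CLIP -7 16): clip(7,-7,16)=7, clip(14,-7,16)=14, clip(21,-7,16)=16, clip(24,-7,16)=16, clip(26,-7,16)=16, clip(30,-7,16)=16 -> [7, 14, 16, 16, 16, 16]
Stage 5 (CLIP -8 14): clip(7,-8,14)=7, clip(14,-8,14)=14, clip(16,-8,14)=14, clip(16,-8,14)=14, clip(16,-8,14)=14, clip(16,-8,14)=14 -> [7, 14, 14, 14, 14, 14]
Output sum: 77

Answer: 77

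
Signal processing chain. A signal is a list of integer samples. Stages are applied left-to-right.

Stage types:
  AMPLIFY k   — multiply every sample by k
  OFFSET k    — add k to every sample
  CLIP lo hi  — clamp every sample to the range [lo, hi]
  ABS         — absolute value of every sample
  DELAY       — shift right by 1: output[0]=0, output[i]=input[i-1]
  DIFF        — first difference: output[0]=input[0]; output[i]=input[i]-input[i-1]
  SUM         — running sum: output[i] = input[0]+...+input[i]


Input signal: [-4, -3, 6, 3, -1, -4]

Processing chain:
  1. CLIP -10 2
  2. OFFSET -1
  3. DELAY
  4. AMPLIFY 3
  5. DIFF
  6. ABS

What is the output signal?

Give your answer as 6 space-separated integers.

Answer: 0 15 3 15 0 9

Derivation:
Input: [-4, -3, 6, 3, -1, -4]
Stage 1 (CLIP -10 2): clip(-4,-10,2)=-4, clip(-3,-10,2)=-3, clip(6,-10,2)=2, clip(3,-10,2)=2, clip(-1,-10,2)=-1, clip(-4,-10,2)=-4 -> [-4, -3, 2, 2, -1, -4]
Stage 2 (OFFSET -1): -4+-1=-5, -3+-1=-4, 2+-1=1, 2+-1=1, -1+-1=-2, -4+-1=-5 -> [-5, -4, 1, 1, -2, -5]
Stage 3 (DELAY): [0, -5, -4, 1, 1, -2] = [0, -5, -4, 1, 1, -2] -> [0, -5, -4, 1, 1, -2]
Stage 4 (AMPLIFY 3): 0*3=0, -5*3=-15, -4*3=-12, 1*3=3, 1*3=3, -2*3=-6 -> [0, -15, -12, 3, 3, -6]
Stage 5 (DIFF): s[0]=0, -15-0=-15, -12--15=3, 3--12=15, 3-3=0, -6-3=-9 -> [0, -15, 3, 15, 0, -9]
Stage 6 (ABS): |0|=0, |-15|=15, |3|=3, |15|=15, |0|=0, |-9|=9 -> [0, 15, 3, 15, 0, 9]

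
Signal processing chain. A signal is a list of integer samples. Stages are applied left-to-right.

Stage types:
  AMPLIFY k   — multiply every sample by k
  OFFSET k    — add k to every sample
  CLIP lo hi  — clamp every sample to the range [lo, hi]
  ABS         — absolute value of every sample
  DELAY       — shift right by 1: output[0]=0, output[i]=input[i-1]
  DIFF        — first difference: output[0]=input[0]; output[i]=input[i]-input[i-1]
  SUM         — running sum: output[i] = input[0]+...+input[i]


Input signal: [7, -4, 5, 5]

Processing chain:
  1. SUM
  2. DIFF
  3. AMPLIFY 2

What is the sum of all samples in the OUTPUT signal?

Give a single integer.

Input: [7, -4, 5, 5]
Stage 1 (SUM): sum[0..0]=7, sum[0..1]=3, sum[0..2]=8, sum[0..3]=13 -> [7, 3, 8, 13]
Stage 2 (DIFF): s[0]=7, 3-7=-4, 8-3=5, 13-8=5 -> [7, -4, 5, 5]
Stage 3 (AMPLIFY 2): 7*2=14, -4*2=-8, 5*2=10, 5*2=10 -> [14, -8, 10, 10]
Output sum: 26

Answer: 26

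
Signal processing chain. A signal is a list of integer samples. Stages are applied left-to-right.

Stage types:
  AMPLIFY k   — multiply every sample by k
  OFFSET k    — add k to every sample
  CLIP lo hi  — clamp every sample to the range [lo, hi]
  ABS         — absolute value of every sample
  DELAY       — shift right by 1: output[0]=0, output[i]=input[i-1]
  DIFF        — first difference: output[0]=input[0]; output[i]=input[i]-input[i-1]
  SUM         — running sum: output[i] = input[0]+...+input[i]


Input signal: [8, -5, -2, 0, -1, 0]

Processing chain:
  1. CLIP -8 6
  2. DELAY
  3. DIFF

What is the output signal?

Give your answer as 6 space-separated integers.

Input: [8, -5, -2, 0, -1, 0]
Stage 1 (CLIP -8 6): clip(8,-8,6)=6, clip(-5,-8,6)=-5, clip(-2,-8,6)=-2, clip(0,-8,6)=0, clip(-1,-8,6)=-1, clip(0,-8,6)=0 -> [6, -5, -2, 0, -1, 0]
Stage 2 (DELAY): [0, 6, -5, -2, 0, -1] = [0, 6, -5, -2, 0, -1] -> [0, 6, -5, -2, 0, -1]
Stage 3 (DIFF): s[0]=0, 6-0=6, -5-6=-11, -2--5=3, 0--2=2, -1-0=-1 -> [0, 6, -11, 3, 2, -1]

Answer: 0 6 -11 3 2 -1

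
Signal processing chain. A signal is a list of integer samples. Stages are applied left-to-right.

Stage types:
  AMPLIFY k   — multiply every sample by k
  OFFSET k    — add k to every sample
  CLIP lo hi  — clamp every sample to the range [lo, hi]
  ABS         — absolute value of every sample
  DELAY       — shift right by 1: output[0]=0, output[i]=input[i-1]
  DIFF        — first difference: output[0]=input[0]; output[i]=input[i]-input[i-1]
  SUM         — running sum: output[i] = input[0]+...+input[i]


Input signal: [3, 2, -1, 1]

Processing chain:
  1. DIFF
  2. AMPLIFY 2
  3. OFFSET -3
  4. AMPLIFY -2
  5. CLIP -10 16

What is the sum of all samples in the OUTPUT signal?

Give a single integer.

Input: [3, 2, -1, 1]
Stage 1 (DIFF): s[0]=3, 2-3=-1, -1-2=-3, 1--1=2 -> [3, -1, -3, 2]
Stage 2 (AMPLIFY 2): 3*2=6, -1*2=-2, -3*2=-6, 2*2=4 -> [6, -2, -6, 4]
Stage 3 (OFFSET -3): 6+-3=3, -2+-3=-5, -6+-3=-9, 4+-3=1 -> [3, -5, -9, 1]
Stage 4 (AMPLIFY -2): 3*-2=-6, -5*-2=10, -9*-2=18, 1*-2=-2 -> [-6, 10, 18, -2]
Stage 5 (CLIP -10 16): clip(-6,-10,16)=-6, clip(10,-10,16)=10, clip(18,-10,16)=16, clip(-2,-10,16)=-2 -> [-6, 10, 16, -2]
Output sum: 18

Answer: 18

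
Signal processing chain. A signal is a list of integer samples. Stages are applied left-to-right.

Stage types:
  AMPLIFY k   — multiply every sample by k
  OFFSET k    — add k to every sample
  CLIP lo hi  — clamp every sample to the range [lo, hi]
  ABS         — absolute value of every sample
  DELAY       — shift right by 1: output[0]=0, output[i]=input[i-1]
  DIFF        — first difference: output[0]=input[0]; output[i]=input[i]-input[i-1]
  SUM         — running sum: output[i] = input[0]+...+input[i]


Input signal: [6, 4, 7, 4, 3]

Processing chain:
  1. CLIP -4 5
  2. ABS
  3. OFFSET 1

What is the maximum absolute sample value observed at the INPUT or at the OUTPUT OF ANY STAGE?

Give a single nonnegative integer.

Input: [6, 4, 7, 4, 3] (max |s|=7)
Stage 1 (CLIP -4 5): clip(6,-4,5)=5, clip(4,-4,5)=4, clip(7,-4,5)=5, clip(4,-4,5)=4, clip(3,-4,5)=3 -> [5, 4, 5, 4, 3] (max |s|=5)
Stage 2 (ABS): |5|=5, |4|=4, |5|=5, |4|=4, |3|=3 -> [5, 4, 5, 4, 3] (max |s|=5)
Stage 3 (OFFSET 1): 5+1=6, 4+1=5, 5+1=6, 4+1=5, 3+1=4 -> [6, 5, 6, 5, 4] (max |s|=6)
Overall max amplitude: 7

Answer: 7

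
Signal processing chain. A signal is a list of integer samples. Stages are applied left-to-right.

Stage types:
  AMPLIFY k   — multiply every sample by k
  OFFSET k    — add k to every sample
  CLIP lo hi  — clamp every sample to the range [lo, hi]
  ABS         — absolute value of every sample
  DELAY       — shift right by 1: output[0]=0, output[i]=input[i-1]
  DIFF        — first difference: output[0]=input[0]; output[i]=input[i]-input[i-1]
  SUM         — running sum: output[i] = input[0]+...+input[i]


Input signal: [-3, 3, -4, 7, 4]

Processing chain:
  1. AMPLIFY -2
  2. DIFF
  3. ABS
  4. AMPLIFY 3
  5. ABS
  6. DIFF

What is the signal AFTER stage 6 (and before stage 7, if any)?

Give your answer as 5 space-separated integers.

Input: [-3, 3, -4, 7, 4]
Stage 1 (AMPLIFY -2): -3*-2=6, 3*-2=-6, -4*-2=8, 7*-2=-14, 4*-2=-8 -> [6, -6, 8, -14, -8]
Stage 2 (DIFF): s[0]=6, -6-6=-12, 8--6=14, -14-8=-22, -8--14=6 -> [6, -12, 14, -22, 6]
Stage 3 (ABS): |6|=6, |-12|=12, |14|=14, |-22|=22, |6|=6 -> [6, 12, 14, 22, 6]
Stage 4 (AMPLIFY 3): 6*3=18, 12*3=36, 14*3=42, 22*3=66, 6*3=18 -> [18, 36, 42, 66, 18]
Stage 5 (ABS): |18|=18, |36|=36, |42|=42, |66|=66, |18|=18 -> [18, 36, 42, 66, 18]
Stage 6 (DIFF): s[0]=18, 36-18=18, 42-36=6, 66-42=24, 18-66=-48 -> [18, 18, 6, 24, -48]

Answer: 18 18 6 24 -48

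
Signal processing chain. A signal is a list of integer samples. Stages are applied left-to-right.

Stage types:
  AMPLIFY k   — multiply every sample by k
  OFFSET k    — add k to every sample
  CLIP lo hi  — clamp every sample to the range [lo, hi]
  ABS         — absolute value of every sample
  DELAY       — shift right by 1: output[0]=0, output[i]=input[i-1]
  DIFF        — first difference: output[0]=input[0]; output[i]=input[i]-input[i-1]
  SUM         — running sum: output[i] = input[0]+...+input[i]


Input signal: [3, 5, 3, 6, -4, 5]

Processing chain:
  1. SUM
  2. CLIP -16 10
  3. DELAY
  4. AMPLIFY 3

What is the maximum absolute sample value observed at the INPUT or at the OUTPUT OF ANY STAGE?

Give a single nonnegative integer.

Answer: 30

Derivation:
Input: [3, 5, 3, 6, -4, 5] (max |s|=6)
Stage 1 (SUM): sum[0..0]=3, sum[0..1]=8, sum[0..2]=11, sum[0..3]=17, sum[0..4]=13, sum[0..5]=18 -> [3, 8, 11, 17, 13, 18] (max |s|=18)
Stage 2 (CLIP -16 10): clip(3,-16,10)=3, clip(8,-16,10)=8, clip(11,-16,10)=10, clip(17,-16,10)=10, clip(13,-16,10)=10, clip(18,-16,10)=10 -> [3, 8, 10, 10, 10, 10] (max |s|=10)
Stage 3 (DELAY): [0, 3, 8, 10, 10, 10] = [0, 3, 8, 10, 10, 10] -> [0, 3, 8, 10, 10, 10] (max |s|=10)
Stage 4 (AMPLIFY 3): 0*3=0, 3*3=9, 8*3=24, 10*3=30, 10*3=30, 10*3=30 -> [0, 9, 24, 30, 30, 30] (max |s|=30)
Overall max amplitude: 30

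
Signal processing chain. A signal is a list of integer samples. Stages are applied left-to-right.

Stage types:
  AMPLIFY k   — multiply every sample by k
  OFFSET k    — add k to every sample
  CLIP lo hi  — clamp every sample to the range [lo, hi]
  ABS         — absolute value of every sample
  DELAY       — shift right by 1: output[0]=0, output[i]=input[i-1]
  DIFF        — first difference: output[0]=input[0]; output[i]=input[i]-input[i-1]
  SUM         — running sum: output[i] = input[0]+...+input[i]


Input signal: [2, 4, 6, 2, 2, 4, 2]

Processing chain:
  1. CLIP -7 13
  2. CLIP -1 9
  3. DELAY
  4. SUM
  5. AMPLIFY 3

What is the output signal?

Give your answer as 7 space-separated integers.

Answer: 0 6 18 36 42 48 60

Derivation:
Input: [2, 4, 6, 2, 2, 4, 2]
Stage 1 (CLIP -7 13): clip(2,-7,13)=2, clip(4,-7,13)=4, clip(6,-7,13)=6, clip(2,-7,13)=2, clip(2,-7,13)=2, clip(4,-7,13)=4, clip(2,-7,13)=2 -> [2, 4, 6, 2, 2, 4, 2]
Stage 2 (CLIP -1 9): clip(2,-1,9)=2, clip(4,-1,9)=4, clip(6,-1,9)=6, clip(2,-1,9)=2, clip(2,-1,9)=2, clip(4,-1,9)=4, clip(2,-1,9)=2 -> [2, 4, 6, 2, 2, 4, 2]
Stage 3 (DELAY): [0, 2, 4, 6, 2, 2, 4] = [0, 2, 4, 6, 2, 2, 4] -> [0, 2, 4, 6, 2, 2, 4]
Stage 4 (SUM): sum[0..0]=0, sum[0..1]=2, sum[0..2]=6, sum[0..3]=12, sum[0..4]=14, sum[0..5]=16, sum[0..6]=20 -> [0, 2, 6, 12, 14, 16, 20]
Stage 5 (AMPLIFY 3): 0*3=0, 2*3=6, 6*3=18, 12*3=36, 14*3=42, 16*3=48, 20*3=60 -> [0, 6, 18, 36, 42, 48, 60]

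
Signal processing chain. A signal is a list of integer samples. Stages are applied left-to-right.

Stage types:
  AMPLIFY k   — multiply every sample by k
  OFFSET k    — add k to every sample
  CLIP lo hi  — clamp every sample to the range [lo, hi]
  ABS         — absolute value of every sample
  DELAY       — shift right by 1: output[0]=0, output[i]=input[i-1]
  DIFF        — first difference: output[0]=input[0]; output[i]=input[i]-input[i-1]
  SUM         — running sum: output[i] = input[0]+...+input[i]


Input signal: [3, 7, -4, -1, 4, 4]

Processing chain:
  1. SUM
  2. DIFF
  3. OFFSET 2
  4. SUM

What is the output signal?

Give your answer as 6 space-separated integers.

Input: [3, 7, -4, -1, 4, 4]
Stage 1 (SUM): sum[0..0]=3, sum[0..1]=10, sum[0..2]=6, sum[0..3]=5, sum[0..4]=9, sum[0..5]=13 -> [3, 10, 6, 5, 9, 13]
Stage 2 (DIFF): s[0]=3, 10-3=7, 6-10=-4, 5-6=-1, 9-5=4, 13-9=4 -> [3, 7, -4, -1, 4, 4]
Stage 3 (OFFSET 2): 3+2=5, 7+2=9, -4+2=-2, -1+2=1, 4+2=6, 4+2=6 -> [5, 9, -2, 1, 6, 6]
Stage 4 (SUM): sum[0..0]=5, sum[0..1]=14, sum[0..2]=12, sum[0..3]=13, sum[0..4]=19, sum[0..5]=25 -> [5, 14, 12, 13, 19, 25]

Answer: 5 14 12 13 19 25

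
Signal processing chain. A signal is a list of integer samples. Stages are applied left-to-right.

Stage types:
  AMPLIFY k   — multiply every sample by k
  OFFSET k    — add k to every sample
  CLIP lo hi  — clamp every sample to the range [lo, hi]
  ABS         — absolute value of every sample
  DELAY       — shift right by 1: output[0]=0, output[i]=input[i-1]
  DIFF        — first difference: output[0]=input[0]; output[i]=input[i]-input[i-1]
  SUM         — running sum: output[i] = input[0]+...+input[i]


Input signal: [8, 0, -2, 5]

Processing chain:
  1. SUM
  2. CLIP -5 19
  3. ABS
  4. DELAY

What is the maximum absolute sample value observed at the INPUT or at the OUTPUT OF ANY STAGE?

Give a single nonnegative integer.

Input: [8, 0, -2, 5] (max |s|=8)
Stage 1 (SUM): sum[0..0]=8, sum[0..1]=8, sum[0..2]=6, sum[0..3]=11 -> [8, 8, 6, 11] (max |s|=11)
Stage 2 (CLIP -5 19): clip(8,-5,19)=8, clip(8,-5,19)=8, clip(6,-5,19)=6, clip(11,-5,19)=11 -> [8, 8, 6, 11] (max |s|=11)
Stage 3 (ABS): |8|=8, |8|=8, |6|=6, |11|=11 -> [8, 8, 6, 11] (max |s|=11)
Stage 4 (DELAY): [0, 8, 8, 6] = [0, 8, 8, 6] -> [0, 8, 8, 6] (max |s|=8)
Overall max amplitude: 11

Answer: 11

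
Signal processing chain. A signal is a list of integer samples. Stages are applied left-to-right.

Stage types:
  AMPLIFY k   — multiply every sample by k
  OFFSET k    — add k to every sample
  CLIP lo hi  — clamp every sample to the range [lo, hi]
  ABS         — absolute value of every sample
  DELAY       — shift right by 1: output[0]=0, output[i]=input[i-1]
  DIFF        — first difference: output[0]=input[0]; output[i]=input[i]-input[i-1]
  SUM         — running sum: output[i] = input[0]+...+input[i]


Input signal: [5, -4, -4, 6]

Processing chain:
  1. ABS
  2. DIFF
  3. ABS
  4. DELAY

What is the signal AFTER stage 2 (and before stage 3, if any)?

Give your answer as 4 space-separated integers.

Answer: 5 -1 0 2

Derivation:
Input: [5, -4, -4, 6]
Stage 1 (ABS): |5|=5, |-4|=4, |-4|=4, |6|=6 -> [5, 4, 4, 6]
Stage 2 (DIFF): s[0]=5, 4-5=-1, 4-4=0, 6-4=2 -> [5, -1, 0, 2]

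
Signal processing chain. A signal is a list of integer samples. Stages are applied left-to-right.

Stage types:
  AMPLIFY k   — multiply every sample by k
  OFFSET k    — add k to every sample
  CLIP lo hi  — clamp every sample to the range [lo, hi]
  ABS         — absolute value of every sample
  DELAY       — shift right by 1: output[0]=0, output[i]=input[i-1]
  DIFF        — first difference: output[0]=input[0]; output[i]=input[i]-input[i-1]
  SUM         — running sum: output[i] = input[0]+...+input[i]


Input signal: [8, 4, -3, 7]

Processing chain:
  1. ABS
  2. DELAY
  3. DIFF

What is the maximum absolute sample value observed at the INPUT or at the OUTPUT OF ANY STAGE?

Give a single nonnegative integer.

Input: [8, 4, -3, 7] (max |s|=8)
Stage 1 (ABS): |8|=8, |4|=4, |-3|=3, |7|=7 -> [8, 4, 3, 7] (max |s|=8)
Stage 2 (DELAY): [0, 8, 4, 3] = [0, 8, 4, 3] -> [0, 8, 4, 3] (max |s|=8)
Stage 3 (DIFF): s[0]=0, 8-0=8, 4-8=-4, 3-4=-1 -> [0, 8, -4, -1] (max |s|=8)
Overall max amplitude: 8

Answer: 8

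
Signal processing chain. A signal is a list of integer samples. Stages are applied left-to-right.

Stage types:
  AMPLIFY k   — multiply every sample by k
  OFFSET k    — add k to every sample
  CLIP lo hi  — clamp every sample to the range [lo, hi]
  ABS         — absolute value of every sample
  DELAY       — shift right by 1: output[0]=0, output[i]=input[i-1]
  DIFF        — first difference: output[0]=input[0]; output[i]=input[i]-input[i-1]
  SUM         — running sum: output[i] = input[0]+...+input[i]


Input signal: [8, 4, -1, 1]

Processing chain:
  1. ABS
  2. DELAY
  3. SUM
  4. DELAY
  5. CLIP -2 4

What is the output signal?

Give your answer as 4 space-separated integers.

Input: [8, 4, -1, 1]
Stage 1 (ABS): |8|=8, |4|=4, |-1|=1, |1|=1 -> [8, 4, 1, 1]
Stage 2 (DELAY): [0, 8, 4, 1] = [0, 8, 4, 1] -> [0, 8, 4, 1]
Stage 3 (SUM): sum[0..0]=0, sum[0..1]=8, sum[0..2]=12, sum[0..3]=13 -> [0, 8, 12, 13]
Stage 4 (DELAY): [0, 0, 8, 12] = [0, 0, 8, 12] -> [0, 0, 8, 12]
Stage 5 (CLIP -2 4): clip(0,-2,4)=0, clip(0,-2,4)=0, clip(8,-2,4)=4, clip(12,-2,4)=4 -> [0, 0, 4, 4]

Answer: 0 0 4 4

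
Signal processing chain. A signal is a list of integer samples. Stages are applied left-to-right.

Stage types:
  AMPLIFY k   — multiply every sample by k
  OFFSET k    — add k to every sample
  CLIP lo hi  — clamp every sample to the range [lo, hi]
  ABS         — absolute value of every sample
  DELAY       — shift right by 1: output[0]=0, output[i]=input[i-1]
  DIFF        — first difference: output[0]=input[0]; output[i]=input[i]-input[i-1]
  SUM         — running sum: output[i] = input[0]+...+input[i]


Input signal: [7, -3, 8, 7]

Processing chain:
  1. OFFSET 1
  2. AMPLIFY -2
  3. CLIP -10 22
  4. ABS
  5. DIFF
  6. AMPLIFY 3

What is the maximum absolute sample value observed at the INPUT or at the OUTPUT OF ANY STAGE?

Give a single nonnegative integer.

Answer: 30

Derivation:
Input: [7, -3, 8, 7] (max |s|=8)
Stage 1 (OFFSET 1): 7+1=8, -3+1=-2, 8+1=9, 7+1=8 -> [8, -2, 9, 8] (max |s|=9)
Stage 2 (AMPLIFY -2): 8*-2=-16, -2*-2=4, 9*-2=-18, 8*-2=-16 -> [-16, 4, -18, -16] (max |s|=18)
Stage 3 (CLIP -10 22): clip(-16,-10,22)=-10, clip(4,-10,22)=4, clip(-18,-10,22)=-10, clip(-16,-10,22)=-10 -> [-10, 4, -10, -10] (max |s|=10)
Stage 4 (ABS): |-10|=10, |4|=4, |-10|=10, |-10|=10 -> [10, 4, 10, 10] (max |s|=10)
Stage 5 (DIFF): s[0]=10, 4-10=-6, 10-4=6, 10-10=0 -> [10, -6, 6, 0] (max |s|=10)
Stage 6 (AMPLIFY 3): 10*3=30, -6*3=-18, 6*3=18, 0*3=0 -> [30, -18, 18, 0] (max |s|=30)
Overall max amplitude: 30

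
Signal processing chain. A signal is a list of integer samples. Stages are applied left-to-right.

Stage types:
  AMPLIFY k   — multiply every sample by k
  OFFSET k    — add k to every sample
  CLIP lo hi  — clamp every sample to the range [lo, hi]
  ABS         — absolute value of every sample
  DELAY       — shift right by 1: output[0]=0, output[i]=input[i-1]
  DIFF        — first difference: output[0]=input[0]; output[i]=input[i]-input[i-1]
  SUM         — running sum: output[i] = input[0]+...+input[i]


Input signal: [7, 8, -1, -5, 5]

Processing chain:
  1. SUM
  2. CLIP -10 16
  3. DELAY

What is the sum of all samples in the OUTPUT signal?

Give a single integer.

Answer: 45

Derivation:
Input: [7, 8, -1, -5, 5]
Stage 1 (SUM): sum[0..0]=7, sum[0..1]=15, sum[0..2]=14, sum[0..3]=9, sum[0..4]=14 -> [7, 15, 14, 9, 14]
Stage 2 (CLIP -10 16): clip(7,-10,16)=7, clip(15,-10,16)=15, clip(14,-10,16)=14, clip(9,-10,16)=9, clip(14,-10,16)=14 -> [7, 15, 14, 9, 14]
Stage 3 (DELAY): [0, 7, 15, 14, 9] = [0, 7, 15, 14, 9] -> [0, 7, 15, 14, 9]
Output sum: 45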